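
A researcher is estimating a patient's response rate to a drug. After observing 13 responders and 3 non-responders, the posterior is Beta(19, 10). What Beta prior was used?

Beta(6, 7)

Under Beta–binomial conjugacy the posterior parameters are (a+s, b+f).
So a = 19 − 13 = 6 and b = 10 − 3 = 7.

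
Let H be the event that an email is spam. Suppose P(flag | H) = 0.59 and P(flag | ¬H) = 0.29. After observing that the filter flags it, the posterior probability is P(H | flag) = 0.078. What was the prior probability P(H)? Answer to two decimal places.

P(H) = 0.04

In odds form, posterior odds = prior odds × likelihood ratio, so prior odds = posterior odds ÷ LR.
Posterior odds = 0.078/(1−0.078) = 0.0846. LR = 0.59/0.29 = 2.0345.
Prior odds = 0.0846/2.0345 = 0.0416, so P(H) = 0.0416/(1+0.0416) ≈ 0.04.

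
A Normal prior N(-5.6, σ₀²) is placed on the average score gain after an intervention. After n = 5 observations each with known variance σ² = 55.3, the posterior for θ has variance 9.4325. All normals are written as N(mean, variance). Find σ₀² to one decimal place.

For the Normal–Normal model with known σ², precisions add: τ_n = τ₀ + n/σ².
So 1/σ₀² = 1/9.4325 − 5/55.3 = 0.106016 − 0.090416 = 0.015600.
Hence σ₀² = 1/0.015600 ≈ 64.1.

σ₀² = 64.1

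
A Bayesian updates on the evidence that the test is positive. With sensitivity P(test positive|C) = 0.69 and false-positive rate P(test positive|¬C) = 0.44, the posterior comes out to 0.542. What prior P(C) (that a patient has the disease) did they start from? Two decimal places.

P(C) = 0.43

In odds form, posterior odds = prior odds × likelihood ratio, so prior odds = posterior odds ÷ LR.
Posterior odds = 0.542/(1−0.542) = 1.1834. LR = 0.69/0.44 = 1.5682.
Prior odds = 1.1834/1.5682 = 0.7546, so P(C) = 0.7546/(1+0.7546) ≈ 0.43.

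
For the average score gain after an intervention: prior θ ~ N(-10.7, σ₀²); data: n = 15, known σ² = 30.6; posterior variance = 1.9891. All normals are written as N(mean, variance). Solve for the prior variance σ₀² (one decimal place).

σ₀² = 79.7

For the Normal–Normal model with known σ², precisions add: τ_n = τ₀ + n/σ².
So 1/σ₀² = 1/1.9891 − 15/30.6 = 0.502740 − 0.490196 = 0.012544.
Hence σ₀² = 1/0.012544 ≈ 79.7.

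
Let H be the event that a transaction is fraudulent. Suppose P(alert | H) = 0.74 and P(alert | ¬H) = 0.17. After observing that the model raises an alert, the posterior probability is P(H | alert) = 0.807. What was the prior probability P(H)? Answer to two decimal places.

Bayes' rule in odds form gives O(H|E) = O(H)·[P(E|H)/P(E|¬H)], hence O(H) = O(H|E)/LR.
Posterior odds = 0.807/(1−0.807) = 4.1813. LR = 0.74/0.17 = 4.3529.
Prior odds = 4.1813/4.3529 = 0.9606, so P(H) = 0.9606/(1+0.9606) ≈ 0.49.

P(H) = 0.49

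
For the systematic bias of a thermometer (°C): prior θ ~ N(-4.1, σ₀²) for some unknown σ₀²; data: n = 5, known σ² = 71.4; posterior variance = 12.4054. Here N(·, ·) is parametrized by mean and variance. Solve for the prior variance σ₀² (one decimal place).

σ₀² = 94.5

Posterior precision equals prior precision plus data precision: 1/σ_n² = 1/σ₀² + n/σ².
So 1/σ₀² = 1/12.4054 − 5/71.4 = 0.080610 − 0.070028 = 0.010582.
Hence σ₀² = 1/0.010582 ≈ 94.5.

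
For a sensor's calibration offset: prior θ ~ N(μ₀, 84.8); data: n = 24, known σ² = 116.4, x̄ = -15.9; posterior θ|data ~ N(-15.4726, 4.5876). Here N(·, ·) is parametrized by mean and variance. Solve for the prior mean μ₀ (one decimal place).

With known observation variance, the Normal–Normal posterior has precision τ_n = τ₀ + n/σ² and mean μ_n = (τ₀μ₀ + (n/σ²)x̄)/τ_n.
Here τ₀ = 1/84.8 = 0.011792 and τ_data = 24/116.4 = 0.206186, so τ_n = 0.217978.
Rearranging for μ₀: μ₀ = (μ_n·τ_n − τ_data·x̄)/τ₀ = (-15.4726·0.217978 − 0.206186·-15.9) / 0.011792 = -0.094329/0.011792 ≈ -8.0.

μ₀ = -8.0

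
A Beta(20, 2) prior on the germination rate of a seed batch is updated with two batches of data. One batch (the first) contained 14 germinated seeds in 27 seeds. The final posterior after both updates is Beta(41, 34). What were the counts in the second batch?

7 germinated seeds and 19 non-germinating seeds

Sequential conjugate updates are equivalent to a single update on the pooled data, so total successes = posterior α − prior α and total failures = posterior β − prior β.
Total across both batches: 41−20=21 germinated seeds, 34−2=32 non-germinating seeds.
Subtract the first batch: 21−14=7 germinated seeds and 32−13=19 non-germinating seeds.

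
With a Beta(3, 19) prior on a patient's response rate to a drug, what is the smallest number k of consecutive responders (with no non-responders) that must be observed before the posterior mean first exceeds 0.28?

After k responders and 0 non-responders the posterior is Beta(3+k, 19), with mean (3+k)/(3+19+k).
Set (3+k)/(22+k) > 0.28 and solve: k > (0.28·22 − 3)/(1 − 0.28) = 4.389.
The smallest integer exceeding 4.389 is 5.

k = 5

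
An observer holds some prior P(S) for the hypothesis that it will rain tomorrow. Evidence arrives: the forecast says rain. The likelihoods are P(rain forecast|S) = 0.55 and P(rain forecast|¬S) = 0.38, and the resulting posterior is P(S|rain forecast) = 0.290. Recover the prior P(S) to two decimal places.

Bayes' rule in odds form gives O(S|E) = O(S)·[P(E|S)/P(E|¬S)], hence O(S) = O(S|E)/LR.
Posterior odds = 0.290/(1−0.290) = 0.4085. LR = 0.55/0.38 = 1.4474.
Prior odds = 0.4085/1.4474 = 0.2822, so P(S) = 0.2822/(1+0.2822) ≈ 0.22.

P(S) = 0.22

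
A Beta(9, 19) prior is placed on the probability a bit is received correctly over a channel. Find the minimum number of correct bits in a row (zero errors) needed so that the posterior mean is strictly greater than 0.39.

k = 4

After k correct bits and 0 errors the posterior is Beta(9+k, 19), with mean (9+k)/(9+19+k).
Set (9+k)/(28+k) > 0.39 and solve: k > (0.39·28 − 9)/(1 − 0.39) = 3.148.
The smallest integer exceeding 3.148 is 4, and checking k=4: (13)/(32) = 0.4062 > 0.39.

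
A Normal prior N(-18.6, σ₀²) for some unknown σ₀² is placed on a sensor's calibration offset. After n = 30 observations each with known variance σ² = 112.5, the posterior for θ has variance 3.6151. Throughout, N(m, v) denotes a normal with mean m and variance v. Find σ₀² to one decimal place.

σ₀² = 100.5

For the Normal–Normal model with known σ², precisions add: τ_n = τ₀ + n/σ².
So 1/σ₀² = 1/3.6151 − 30/112.5 = 0.276618 − 0.266667 = 0.009951.
Hence σ₀² = 1/0.009951 ≈ 100.5.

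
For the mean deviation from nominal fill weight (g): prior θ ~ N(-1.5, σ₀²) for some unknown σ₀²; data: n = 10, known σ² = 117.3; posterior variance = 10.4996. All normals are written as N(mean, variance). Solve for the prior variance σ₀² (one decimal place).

σ₀² = 100.1

For the Normal–Normal model with known σ², precisions add: τ_n = τ₀ + n/σ².
So 1/σ₀² = 1/10.4996 − 10/117.3 = 0.095242 − 0.085251 = 0.009991.
Hence σ₀² = 1/0.009991 ≈ 100.1.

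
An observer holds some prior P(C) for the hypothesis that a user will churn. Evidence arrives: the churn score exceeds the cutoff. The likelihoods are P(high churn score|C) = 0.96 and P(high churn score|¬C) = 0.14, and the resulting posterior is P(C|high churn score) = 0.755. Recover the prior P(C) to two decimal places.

P(C) = 0.31

In odds form, posterior odds = prior odds × likelihood ratio, so prior odds = posterior odds ÷ LR.
Posterior odds = 0.755/(1−0.755) = 3.0816. LR = 0.96/0.14 = 6.8571.
Prior odds = 3.0816/6.8571 = 0.4494, so P(C) = 0.4494/(1+0.4494) ≈ 0.31.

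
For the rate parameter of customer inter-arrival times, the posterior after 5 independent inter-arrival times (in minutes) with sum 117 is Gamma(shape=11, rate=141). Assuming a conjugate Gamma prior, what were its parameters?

For an exponential likelihood with a Gamma(α, β) prior on the rate, n observations with total T give posterior Gamma(α+n, β+T).
So α = 11 − 5 = 6 and β = 141 − 117 = 24.

Gamma(shape=6, rate=24)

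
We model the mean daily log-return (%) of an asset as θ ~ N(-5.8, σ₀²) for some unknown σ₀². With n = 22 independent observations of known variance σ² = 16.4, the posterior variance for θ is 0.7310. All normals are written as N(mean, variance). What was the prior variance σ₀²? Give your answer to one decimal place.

σ₀² = 37.7

Posterior precision equals prior precision plus data precision: 1/σ_n² = 1/σ₀² + n/σ².
So 1/σ₀² = 1/0.7310 − 22/16.4 = 1.367989 − 1.341463 = 0.026526.
Hence σ₀² = 1/0.026526 ≈ 37.7.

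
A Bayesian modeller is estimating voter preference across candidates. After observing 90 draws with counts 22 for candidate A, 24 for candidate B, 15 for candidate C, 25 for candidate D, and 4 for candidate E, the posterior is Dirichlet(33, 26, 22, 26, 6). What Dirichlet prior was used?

For a Dirichlet(α) prior with multinomial counts c, the posterior is Dirichlet(α + c) componentwise.
Subtract each count from the matching posterior parameter: 33−22=11, 26−24=2, 22−15=7, 26−25=1, 6−4=2.

Dirichlet(11, 2, 7, 1, 2)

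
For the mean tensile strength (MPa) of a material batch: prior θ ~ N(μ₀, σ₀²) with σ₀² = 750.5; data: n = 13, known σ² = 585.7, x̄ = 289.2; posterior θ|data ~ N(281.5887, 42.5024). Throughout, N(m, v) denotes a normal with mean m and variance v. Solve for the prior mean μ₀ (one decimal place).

The posterior mean is a precision-weighted average: μ_n = (τ₀μ₀ + τ_data·x̄)/(τ₀+τ_data), with τ₀=1/σ₀² and τ_data=n/σ².
Here τ₀ = 1/750.5 = 0.001332 and τ_data = 13/585.7 = 0.022196, so τ_n = 0.023528.
Rearranging for μ₀: μ₀ = (μ_n·τ_n − τ_data·x̄)/τ₀ = (281.5887·0.023528 − 0.022196·289.2) / 0.001332 = 0.206136/0.001332 ≈ 154.8.

μ₀ = 154.8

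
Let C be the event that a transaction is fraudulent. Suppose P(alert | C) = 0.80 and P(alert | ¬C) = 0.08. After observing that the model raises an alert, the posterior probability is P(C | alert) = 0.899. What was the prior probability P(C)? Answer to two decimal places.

P(C) = 0.47

Bayes' rule in odds form gives O(C|E) = O(C)·[P(E|C)/P(E|¬C)], hence O(C) = O(C|E)/LR.
Posterior odds = 0.899/(1−0.899) = 8.9010. LR = 0.80/0.08 = 10.0000.
Prior odds = 8.9010/10.0000 = 0.8901, so P(C) = 0.8901/(1+0.8901) ≈ 0.47.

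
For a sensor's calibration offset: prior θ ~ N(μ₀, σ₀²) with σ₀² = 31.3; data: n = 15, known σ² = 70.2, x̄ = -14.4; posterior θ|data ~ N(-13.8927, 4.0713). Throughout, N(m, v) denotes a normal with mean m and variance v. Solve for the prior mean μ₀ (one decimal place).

μ₀ = -10.5

With known observation variance, the Normal–Normal posterior has precision τ_n = τ₀ + n/σ² and mean μ_n = (τ₀μ₀ + (n/σ²)x̄)/τ_n.
Here τ₀ = 1/31.3 = 0.031949 and τ_data = 15/70.2 = 0.213675, so τ_n = 0.245624.
Rearranging for μ₀: μ₀ = (μ_n·τ_n − τ_data·x̄)/τ₀ = (-13.8927·0.245624 − 0.213675·-14.4) / 0.031949 = -0.335461/0.031949 ≈ -10.5.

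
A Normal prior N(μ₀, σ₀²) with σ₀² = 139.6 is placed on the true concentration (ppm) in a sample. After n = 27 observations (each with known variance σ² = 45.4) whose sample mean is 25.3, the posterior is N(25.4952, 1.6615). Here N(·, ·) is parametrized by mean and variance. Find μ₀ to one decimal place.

μ₀ = 41.7

With known observation variance, the Normal–Normal posterior has precision τ_n = τ₀ + n/σ² and mean μ_n = (τ₀μ₀ + (n/σ²)x̄)/τ_n.
Here τ₀ = 1/139.6 = 0.007163 and τ_data = 27/45.4 = 0.594714, so τ_n = 0.601877.
Rearranging for μ₀: μ₀ = (μ_n·τ_n − τ_data·x̄)/τ₀ = (25.4952·0.601877 − 0.594714·25.3) / 0.007163 = 0.298710/0.007163 ≈ 41.7.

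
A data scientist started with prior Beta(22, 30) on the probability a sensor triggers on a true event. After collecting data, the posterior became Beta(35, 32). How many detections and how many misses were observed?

13 detections and 2 misses

Under Beta–binomial conjugacy the posterior parameters are (a+s, b+f).
Match parameters: s=35−22=13, f=32−30=2.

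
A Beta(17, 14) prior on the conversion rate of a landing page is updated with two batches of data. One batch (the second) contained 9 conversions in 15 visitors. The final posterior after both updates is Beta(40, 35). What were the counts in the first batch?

14 conversions and 15 bounces

Sequential conjugate updates are equivalent to a single update on the pooled data, so total successes = posterior α − prior α and total failures = posterior β − prior β.
Total across both batches: 40−17=23 conversions, 35−14=21 bounces.
Subtract the second batch: 23−9=14 conversions and 21−6=15 bounces.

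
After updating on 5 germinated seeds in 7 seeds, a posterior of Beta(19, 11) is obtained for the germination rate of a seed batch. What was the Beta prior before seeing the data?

Beta(14, 9)

A Beta(α, β) prior with s successes and f failures in binomial data gives a Beta(α+s, β+f) posterior.
So α = 19 − 5 = 14 and β = 11 − 2 = 9.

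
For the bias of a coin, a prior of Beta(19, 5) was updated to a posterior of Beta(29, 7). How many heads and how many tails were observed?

10 heads and 2 tails

Beta is conjugate to the binomial likelihood: posterior = Beta(a+s, b+f).
Match parameters: s=29−19=10, f=7−5=2.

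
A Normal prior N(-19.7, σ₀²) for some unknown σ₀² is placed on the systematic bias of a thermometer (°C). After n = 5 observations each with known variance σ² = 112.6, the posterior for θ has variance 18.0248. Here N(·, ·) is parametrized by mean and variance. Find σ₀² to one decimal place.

For the Normal–Normal model with known σ², precisions add: τ_n = τ₀ + n/σ².
So 1/σ₀² = 1/18.0248 − 5/112.6 = 0.055479 − 0.044405 = 0.011074.
Hence σ₀² = 1/0.011074 ≈ 90.3.

σ₀² = 90.3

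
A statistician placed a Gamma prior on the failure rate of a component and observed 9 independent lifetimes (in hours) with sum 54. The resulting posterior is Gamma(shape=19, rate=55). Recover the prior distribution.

Gamma–exponential conjugacy: posterior shape = α + n, posterior rate = β + Σtᵢ.
So α = 19 − 9 = 10 and β = 55 − 54 = 1.

Gamma(shape=10, rate=1)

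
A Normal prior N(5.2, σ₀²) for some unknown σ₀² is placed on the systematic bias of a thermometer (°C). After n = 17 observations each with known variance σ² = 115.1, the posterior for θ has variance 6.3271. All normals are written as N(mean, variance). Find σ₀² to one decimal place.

σ₀² = 96.6

Posterior precision equals prior precision plus data precision: 1/σ_n² = 1/σ₀² + n/σ².
So 1/σ₀² = 1/6.3271 − 17/115.1 = 0.158050 − 0.147698 = 0.010352.
Hence σ₀² = 1/0.010352 ≈ 96.6.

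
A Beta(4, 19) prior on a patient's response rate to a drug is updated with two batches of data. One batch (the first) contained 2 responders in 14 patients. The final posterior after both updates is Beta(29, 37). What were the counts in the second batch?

23 responders and 6 non-responders

Because Beta–binomial updating is additive in the counts, the combined data contributed (α_post−α_prior, β_post−β_prior) successes and failures.
Total across both batches: 29−4=25 responders, 37−19=18 non-responders.
Subtract the first batch: 25−2=23 responders and 18−12=6 non-responders.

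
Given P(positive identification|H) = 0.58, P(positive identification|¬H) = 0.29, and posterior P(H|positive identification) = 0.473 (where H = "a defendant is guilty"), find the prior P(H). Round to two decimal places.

Bayes' rule in odds form gives O(H|E) = O(H)·[P(E|H)/P(E|¬H)], hence O(H) = O(H|E)/LR.
Posterior odds = 0.473/(1−0.473) = 0.8975. LR = 0.58/0.29 = 2.0000.
Prior odds = 0.8975/2.0000 = 0.4487, so P(H) = 0.4487/(1+0.4487) ≈ 0.31.

P(H) = 0.31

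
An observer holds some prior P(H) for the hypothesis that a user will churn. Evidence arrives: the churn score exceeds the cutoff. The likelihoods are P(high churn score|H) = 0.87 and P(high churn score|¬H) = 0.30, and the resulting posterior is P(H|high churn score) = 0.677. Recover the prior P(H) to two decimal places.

In odds form, posterior odds = prior odds × likelihood ratio, so prior odds = posterior odds ÷ LR.
Posterior odds = 0.677/(1−0.677) = 2.0960. LR = 0.87/0.30 = 2.9000.
Prior odds = 2.0960/2.9000 = 0.7228, so P(H) = 0.7228/(1+0.7228) ≈ 0.42.

P(H) = 0.42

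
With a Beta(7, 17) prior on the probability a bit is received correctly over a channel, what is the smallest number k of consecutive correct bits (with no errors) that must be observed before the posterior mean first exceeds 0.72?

After k correct bits and 0 errors the posterior is Beta(7+k, 17), with mean (7+k)/(7+17+k).
Set (7+k)/(24+k) > 0.72 and solve: k > (0.72·24 − 7)/(1 − 0.72) = 36.714.
The smallest integer exceeding 36.714 is 37, and checking k=37: (44)/(61) = 0.7213 > 0.72.

k = 37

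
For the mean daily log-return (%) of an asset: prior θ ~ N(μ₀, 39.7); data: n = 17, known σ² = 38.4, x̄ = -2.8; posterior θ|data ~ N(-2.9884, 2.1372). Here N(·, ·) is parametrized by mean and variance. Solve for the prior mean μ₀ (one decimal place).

μ₀ = -6.3

The posterior mean is a precision-weighted average: μ_n = (τ₀μ₀ + τ_data·x̄)/(τ₀+τ_data), with τ₀=1/σ₀² and τ_data=n/σ².
Here τ₀ = 1/39.7 = 0.025189 and τ_data = 17/38.4 = 0.442708, so τ_n = 0.467897.
Rearranging for μ₀: μ₀ = (μ_n·τ_n − τ_data·x̄)/τ₀ = (-2.9884·0.467897 − 0.442708·-2.8) / 0.025189 = -0.158681/0.025189 ≈ -6.3.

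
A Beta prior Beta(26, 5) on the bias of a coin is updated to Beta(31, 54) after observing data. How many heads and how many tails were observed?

Beta is conjugate to the binomial likelihood: posterior = Beta(a+s, b+f).
So s = 31 − 26 = 5 and f = 54 − 5 = 49.

5 heads and 49 tails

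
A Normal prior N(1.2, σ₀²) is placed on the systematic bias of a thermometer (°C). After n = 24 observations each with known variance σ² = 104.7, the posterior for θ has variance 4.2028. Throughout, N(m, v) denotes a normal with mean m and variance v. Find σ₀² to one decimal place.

σ₀² = 114.8

Posterior precision equals prior precision plus data precision: 1/σ_n² = 1/σ₀² + n/σ².
So 1/σ₀² = 1/4.2028 − 24/104.7 = 0.237937 − 0.229226 = 0.008711.
Hence σ₀² = 1/0.008711 ≈ 114.8.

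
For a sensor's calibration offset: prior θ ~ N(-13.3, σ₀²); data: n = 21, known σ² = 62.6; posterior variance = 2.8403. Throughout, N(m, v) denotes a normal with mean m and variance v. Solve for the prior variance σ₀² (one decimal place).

σ₀² = 60.2

For the Normal–Normal model with known σ², precisions add: τ_n = τ₀ + n/σ².
So 1/σ₀² = 1/2.8403 − 21/62.6 = 0.352075 − 0.335463 = 0.016612.
Hence σ₀² = 1/0.016612 ≈ 60.2.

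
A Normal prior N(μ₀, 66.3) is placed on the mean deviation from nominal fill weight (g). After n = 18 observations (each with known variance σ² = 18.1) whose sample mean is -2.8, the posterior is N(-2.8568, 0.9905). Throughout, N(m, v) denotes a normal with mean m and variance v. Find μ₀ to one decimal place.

With known observation variance, the Normal–Normal posterior has precision τ_n = τ₀ + n/σ² and mean μ_n = (τ₀μ₀ + (n/σ²)x̄)/τ_n.
Here τ₀ = 1/66.3 = 0.015083 and τ_data = 18/18.1 = 0.994475, so τ_n = 1.009558.
Rearranging for μ₀: μ₀ = (μ_n·τ_n − τ_data·x̄)/τ₀ = (-2.8568·1.009558 − 0.994475·-2.8) / 0.015083 = -0.099575/0.015083 ≈ -6.6.

μ₀ = -6.6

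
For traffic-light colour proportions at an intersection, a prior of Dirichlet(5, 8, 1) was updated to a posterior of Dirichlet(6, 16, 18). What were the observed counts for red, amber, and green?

For a Dirichlet(α) prior with multinomial counts c, the posterior is Dirichlet(α + c) componentwise.
Counts are posterior − prior componentwise: 6−5=1, 16−8=8, 18−1=17.

counts (1, 8, 17)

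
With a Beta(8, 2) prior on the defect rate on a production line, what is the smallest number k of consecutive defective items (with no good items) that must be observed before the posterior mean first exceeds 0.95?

k = 31

After k defective items and 0 good items the posterior is Beta(8+k, 2), with mean (8+k)/(8+2+k).
Set (8+k)/(10+k) > 0.95 and solve: k > (0.95·10 − 8)/(1 − 0.95) = 30.000.
The smallest integer exceeding 30.000 is 31.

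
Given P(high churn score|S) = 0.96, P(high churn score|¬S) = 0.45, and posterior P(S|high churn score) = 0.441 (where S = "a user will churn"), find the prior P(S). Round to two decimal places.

In odds form, posterior odds = prior odds × likelihood ratio, so prior odds = posterior odds ÷ LR.
Posterior odds = 0.441/(1−0.441) = 0.7889. LR = 0.96/0.45 = 2.1333.
Prior odds = 0.7889/2.1333 = 0.3698, so P(S) = 0.3698/(1+0.3698) ≈ 0.27.

P(S) = 0.27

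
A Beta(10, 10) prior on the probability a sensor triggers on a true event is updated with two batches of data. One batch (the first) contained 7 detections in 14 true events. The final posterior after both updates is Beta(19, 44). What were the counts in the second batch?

Sequential conjugate updates are equivalent to a single update on the pooled data, so total successes = posterior α − prior α and total failures = posterior β − prior β.
Total across both batches: 19−10=9 detections, 44−10=34 misses.
Subtract the first batch: 9−7=2 detections and 34−7=27 misses.

2 detections and 27 misses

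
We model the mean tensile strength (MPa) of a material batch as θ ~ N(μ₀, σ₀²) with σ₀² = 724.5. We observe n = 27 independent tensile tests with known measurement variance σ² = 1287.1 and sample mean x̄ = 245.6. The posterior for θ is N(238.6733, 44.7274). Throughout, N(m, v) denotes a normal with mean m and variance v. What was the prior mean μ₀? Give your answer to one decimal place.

The posterior mean is a precision-weighted average: μ_n = (τ₀μ₀ + τ_data·x̄)/(τ₀+τ_data), with τ₀=1/σ₀² and τ_data=n/σ².
Here τ₀ = 1/724.5 = 0.001380 and τ_data = 27/1287.1 = 0.020977, so τ_n = 0.022357.
Rearranging for μ₀: μ₀ = (μ_n·τ_n − τ_data·x̄)/τ₀ = (238.6733·0.022357 − 0.020977·245.6) / 0.001380 = 0.184068/0.001380 ≈ 133.4.

μ₀ = 133.4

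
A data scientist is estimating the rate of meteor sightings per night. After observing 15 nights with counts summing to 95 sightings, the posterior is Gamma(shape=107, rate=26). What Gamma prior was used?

Gamma(shape=12, rate=11)

A Gamma(α, β) prior (rate parametrization) on a Poisson rate with n observations summing to S gives posterior Gamma(α+S, β+n).
So α = 107 − 95 = 12 and β = 26 − 15 = 11.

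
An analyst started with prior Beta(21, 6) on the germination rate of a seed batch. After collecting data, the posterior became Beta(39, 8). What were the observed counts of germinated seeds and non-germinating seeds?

Under Beta–binomial conjugacy the posterior parameters are (a+s, b+f).
Match parameters: s=39−21=18, f=8−6=2.

18 germinated seeds and 2 non-germinating seeds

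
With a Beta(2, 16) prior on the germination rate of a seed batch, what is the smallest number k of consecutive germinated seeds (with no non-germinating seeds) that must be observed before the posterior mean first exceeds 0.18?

k = 2

After k germinated seeds and 0 non-germinating seeds the posterior is Beta(2+k, 16), with mean (2+k)/(2+16+k).
Set (2+k)/(18+k) > 0.18 and solve: k > (0.18·18 − 2)/(1 − 0.18) = 1.512.
The smallest integer exceeding 1.512 is 2, and checking k=2: (4)/(20) = 0.2000 > 0.18.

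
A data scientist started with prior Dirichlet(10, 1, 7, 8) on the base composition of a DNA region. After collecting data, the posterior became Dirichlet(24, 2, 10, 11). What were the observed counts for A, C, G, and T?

counts (14, 1, 3, 3)

For a Dirichlet(α) prior with multinomial counts c, the posterior is Dirichlet(α + c) componentwise.
Counts are posterior − prior componentwise: 24−10=14, 2−1=1, 10−7=3, 11−8=3.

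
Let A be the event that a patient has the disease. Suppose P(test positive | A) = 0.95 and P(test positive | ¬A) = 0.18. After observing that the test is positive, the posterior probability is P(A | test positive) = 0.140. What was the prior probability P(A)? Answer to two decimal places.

In odds form, posterior odds = prior odds × likelihood ratio, so prior odds = posterior odds ÷ LR.
Posterior odds = 0.140/(1−0.140) = 0.1628. LR = 0.95/0.18 = 5.2778.
Prior odds = 0.1628/5.2778 = 0.0308, so P(A) = 0.0308/(1+0.0308) ≈ 0.03.

P(A) = 0.03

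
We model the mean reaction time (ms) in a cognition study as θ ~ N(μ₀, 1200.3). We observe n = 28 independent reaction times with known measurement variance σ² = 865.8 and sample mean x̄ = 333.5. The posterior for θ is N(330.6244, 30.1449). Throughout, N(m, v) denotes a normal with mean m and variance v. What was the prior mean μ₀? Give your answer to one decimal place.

With known observation variance, the Normal–Normal posterior has precision τ_n = τ₀ + n/σ² and mean μ_n = (τ₀μ₀ + (n/σ²)x̄)/τ_n.
Here τ₀ = 1/1200.3 = 0.000833 and τ_data = 28/865.8 = 0.032340, so τ_n = 0.033173.
Rearranging for μ₀: μ₀ = (μ_n·τ_n − τ_data·x̄)/τ₀ = (330.6244·0.033173 − 0.032340·333.5) / 0.000833 = 0.182413/0.000833 ≈ 219.0.

μ₀ = 219.0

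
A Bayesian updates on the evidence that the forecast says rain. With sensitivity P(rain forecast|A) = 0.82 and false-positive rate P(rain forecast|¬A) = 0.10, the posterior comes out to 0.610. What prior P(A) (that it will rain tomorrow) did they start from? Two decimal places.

P(A) = 0.16

Bayes' rule in odds form gives O(A|E) = O(A)·[P(E|A)/P(E|¬A)], hence O(A) = O(A|E)/LR.
Posterior odds = 0.610/(1−0.610) = 1.5641. LR = 0.82/0.10 = 8.2000.
Prior odds = 1.5641/8.2000 = 0.1907, so P(A) = 0.1907/(1+0.1907) ≈ 0.16.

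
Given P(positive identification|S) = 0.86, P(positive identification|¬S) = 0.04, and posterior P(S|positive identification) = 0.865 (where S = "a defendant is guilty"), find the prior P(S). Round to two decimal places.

P(S) = 0.23

Bayes' rule in odds form gives O(S|E) = O(S)·[P(E|S)/P(E|¬S)], hence O(S) = O(S|E)/LR.
Posterior odds = 0.865/(1−0.865) = 6.4074. LR = 0.86/0.04 = 21.5000.
Prior odds = 6.4074/21.5000 = 0.2980, so P(S) = 0.2980/(1+0.2980) ≈ 0.23.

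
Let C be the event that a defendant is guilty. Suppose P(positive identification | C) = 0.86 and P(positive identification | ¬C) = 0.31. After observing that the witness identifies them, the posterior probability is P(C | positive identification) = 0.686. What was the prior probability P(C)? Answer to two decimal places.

P(C) = 0.44

Bayes' rule in odds form gives O(C|E) = O(C)·[P(E|C)/P(E|¬C)], hence O(C) = O(C|E)/LR.
Posterior odds = 0.686/(1−0.686) = 2.1847. LR = 0.86/0.31 = 2.7742.
Prior odds = 2.1847/2.7742 = 0.7875, so P(C) = 0.7875/(1+0.7875) ≈ 0.44.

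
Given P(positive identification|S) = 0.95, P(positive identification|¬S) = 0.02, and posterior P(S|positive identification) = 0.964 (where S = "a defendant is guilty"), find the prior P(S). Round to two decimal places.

In odds form, posterior odds = prior odds × likelihood ratio, so prior odds = posterior odds ÷ LR.
Posterior odds = 0.964/(1−0.964) = 26.7778. LR = 0.95/0.02 = 47.5000.
Prior odds = 26.7778/47.5000 = 0.5637, so P(S) = 0.5637/(1+0.5637) ≈ 0.36.

P(S) = 0.36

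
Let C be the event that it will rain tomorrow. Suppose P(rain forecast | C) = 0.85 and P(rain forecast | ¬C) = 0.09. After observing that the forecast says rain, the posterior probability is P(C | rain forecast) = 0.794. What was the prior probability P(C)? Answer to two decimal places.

Bayes' rule in odds form gives O(C|E) = O(C)·[P(E|C)/P(E|¬C)], hence O(C) = O(C|E)/LR.
Posterior odds = 0.794/(1−0.794) = 3.8544. LR = 0.85/0.09 = 9.4444.
Prior odds = 3.8544/9.4444 = 0.4081, so P(C) = 0.4081/(1+0.4081) ≈ 0.29.

P(C) = 0.29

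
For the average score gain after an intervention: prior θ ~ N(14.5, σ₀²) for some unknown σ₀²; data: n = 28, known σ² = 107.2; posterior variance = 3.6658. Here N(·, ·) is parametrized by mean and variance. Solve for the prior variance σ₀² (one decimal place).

σ₀² = 86.2

For the Normal–Normal model with known σ², precisions add: τ_n = τ₀ + n/σ².
So 1/σ₀² = 1/3.6658 − 28/107.2 = 0.272792 − 0.261194 = 0.011598.
Hence σ₀² = 1/0.011598 ≈ 86.2.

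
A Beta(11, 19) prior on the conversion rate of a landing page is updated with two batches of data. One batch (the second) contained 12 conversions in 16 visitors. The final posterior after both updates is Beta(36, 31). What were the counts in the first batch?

13 conversions and 8 bounces

Because Beta–binomial updating is additive in the counts, the combined data contributed (α_post−α_prior, β_post−β_prior) successes and failures.
Total across both batches: 36−11=25 conversions, 31−19=12 bounces.
Subtract the second batch: 25−12=13 conversions and 12−4=8 bounces.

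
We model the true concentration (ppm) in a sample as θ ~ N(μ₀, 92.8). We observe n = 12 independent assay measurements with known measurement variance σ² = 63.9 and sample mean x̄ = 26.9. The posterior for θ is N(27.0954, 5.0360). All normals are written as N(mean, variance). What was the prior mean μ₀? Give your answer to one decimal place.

The posterior mean is a precision-weighted average: μ_n = (τ₀μ₀ + τ_data·x̄)/(τ₀+τ_data), with τ₀=1/σ₀² and τ_data=n/σ².
Here τ₀ = 1/92.8 = 0.010776 and τ_data = 12/63.9 = 0.187793, so τ_n = 0.198569.
Rearranging for μ₀: μ₀ = (μ_n·τ_n − τ_data·x̄)/τ₀ = (27.0954·0.198569 − 0.187793·26.9) / 0.010776 = 0.328675/0.010776 ≈ 30.5.

μ₀ = 30.5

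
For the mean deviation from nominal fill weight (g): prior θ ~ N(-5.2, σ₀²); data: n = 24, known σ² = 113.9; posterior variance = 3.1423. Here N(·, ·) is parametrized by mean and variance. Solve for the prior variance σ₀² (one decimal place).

σ₀² = 9.3

For the Normal–Normal model with known σ², precisions add: τ_n = τ₀ + n/σ².
So 1/σ₀² = 1/3.1423 − 24/113.9 = 0.318238 − 0.210711 = 0.107527.
Hence σ₀² = 1/0.107527 ≈ 9.3.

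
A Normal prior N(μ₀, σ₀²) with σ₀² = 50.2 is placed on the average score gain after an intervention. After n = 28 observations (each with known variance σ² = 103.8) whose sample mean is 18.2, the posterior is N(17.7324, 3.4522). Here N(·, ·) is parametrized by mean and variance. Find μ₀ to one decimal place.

μ₀ = 11.4

With known observation variance, the Normal–Normal posterior has precision τ_n = τ₀ + n/σ² and mean μ_n = (τ₀μ₀ + (n/σ²)x̄)/τ_n.
Here τ₀ = 1/50.2 = 0.019920 and τ_data = 28/103.8 = 0.269750, so τ_n = 0.289670.
Rearranging for μ₀: μ₀ = (μ_n·τ_n − τ_data·x̄)/τ₀ = (17.7324·0.289670 − 0.269750·18.2) / 0.019920 = 0.227094/0.019920 ≈ 11.4.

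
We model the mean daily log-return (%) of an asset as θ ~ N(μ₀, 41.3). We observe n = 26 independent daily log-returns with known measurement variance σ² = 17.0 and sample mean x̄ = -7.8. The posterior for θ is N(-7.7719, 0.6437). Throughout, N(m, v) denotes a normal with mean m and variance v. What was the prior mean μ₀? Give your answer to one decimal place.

μ₀ = -6.0

With known observation variance, the Normal–Normal posterior has precision τ_n = τ₀ + n/σ² and mean μ_n = (τ₀μ₀ + (n/σ²)x̄)/τ_n.
Here τ₀ = 1/41.3 = 0.024213 and τ_data = 26/17.0 = 1.529412, so τ_n = 1.553625.
Rearranging for μ₀: μ₀ = (μ_n·τ_n − τ_data·x̄)/τ₀ = (-7.7719·1.553625 − 1.529412·-7.8) / 0.024213 = -0.145205/0.024213 ≈ -6.0.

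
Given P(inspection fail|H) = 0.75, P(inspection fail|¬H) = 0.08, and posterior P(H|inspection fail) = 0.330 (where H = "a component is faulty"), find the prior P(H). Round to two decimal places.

In odds form, posterior odds = prior odds × likelihood ratio, so prior odds = posterior odds ÷ LR.
Posterior odds = 0.330/(1−0.330) = 0.4925. LR = 0.75/0.08 = 9.3750.
Prior odds = 0.4925/9.3750 = 0.0525, so P(H) = 0.0525/(1+0.0525) ≈ 0.05.

P(H) = 0.05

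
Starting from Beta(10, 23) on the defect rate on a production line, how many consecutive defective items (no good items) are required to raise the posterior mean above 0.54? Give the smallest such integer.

k = 18

After k defective items and 0 good items the posterior is Beta(10+k, 23), with mean (10+k)/(10+23+k).
Set (10+k)/(33+k) > 0.54 and solve: k > (0.54·33 − 10)/(1 − 0.54) = 17.000.
The smallest integer exceeding 17.000 is 18, and checking k=18: (28)/(51) = 0.5490 > 0.54.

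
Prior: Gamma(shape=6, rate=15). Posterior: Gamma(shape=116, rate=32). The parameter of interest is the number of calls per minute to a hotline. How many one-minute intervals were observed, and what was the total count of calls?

A Gamma(α, β) prior (rate parametrization) on a Poisson rate with n observations summing to S gives posterior Gamma(α+S, β+n).
Matching: Σxᵢ = 116 − 6 = 110 and n = 32 − 15 = 17.

n = 17 one-minute intervals with total 110 calls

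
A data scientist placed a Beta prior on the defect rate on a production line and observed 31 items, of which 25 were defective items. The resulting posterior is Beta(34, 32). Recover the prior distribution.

A Beta(a, b) prior with s successes and f failures in binomial data gives a Beta(a+s, b+f) posterior.
Subtract the data counts: 34−25=9, 32−6=26.

Beta(9, 26)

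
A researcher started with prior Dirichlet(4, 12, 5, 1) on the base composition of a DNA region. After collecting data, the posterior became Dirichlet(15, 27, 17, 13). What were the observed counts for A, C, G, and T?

counts (11, 15, 12, 12)

For a Dirichlet(α) prior with multinomial counts c, the posterior is Dirichlet(α + c) componentwise.
Counts are posterior − prior componentwise: 15−4=11, 27−12=15, 17−5=12, 13−1=12.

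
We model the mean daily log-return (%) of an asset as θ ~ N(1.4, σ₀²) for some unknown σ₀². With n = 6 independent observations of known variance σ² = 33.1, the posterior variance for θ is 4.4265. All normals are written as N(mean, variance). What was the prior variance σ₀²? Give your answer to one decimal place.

σ₀² = 22.4

Posterior precision equals prior precision plus data precision: 1/σ_n² = 1/σ₀² + n/σ².
So 1/σ₀² = 1/4.4265 − 6/33.1 = 0.225912 − 0.181269 = 0.044643.
Hence σ₀² = 1/0.044643 ≈ 22.4.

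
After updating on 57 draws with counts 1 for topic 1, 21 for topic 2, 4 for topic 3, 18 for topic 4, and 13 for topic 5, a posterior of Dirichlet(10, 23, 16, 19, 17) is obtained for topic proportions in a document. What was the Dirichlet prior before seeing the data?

For a Dirichlet(α) prior with multinomial counts c, the posterior is Dirichlet(α + c) componentwise.
Subtract each count from the matching posterior parameter: 10−1=9, 23−21=2, 16−4=12, 19−18=1, 17−13=4.

Dirichlet(9, 2, 12, 1, 4)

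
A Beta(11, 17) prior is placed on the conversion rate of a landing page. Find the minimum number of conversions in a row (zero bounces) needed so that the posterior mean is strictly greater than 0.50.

After k conversions and 0 bounces the posterior is Beta(11+k, 17), with mean (11+k)/(11+17+k).
Set (11+k)/(28+k) > 0.50 and solve: k > (0.50·28 − 11)/(1 − 0.50) = 6.000.
The smallest integer exceeding 6.000 is 7.

k = 7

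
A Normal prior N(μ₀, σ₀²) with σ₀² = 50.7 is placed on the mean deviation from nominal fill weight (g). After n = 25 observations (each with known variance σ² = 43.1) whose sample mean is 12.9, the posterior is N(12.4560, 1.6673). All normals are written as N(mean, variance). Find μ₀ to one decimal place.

With known observation variance, the Normal–Normal posterior has precision τ_n = τ₀ + n/σ² and mean μ_n = (τ₀μ₀ + (n/σ²)x̄)/τ_n.
Here τ₀ = 1/50.7 = 0.019724 and τ_data = 25/43.1 = 0.580046, so τ_n = 0.599770.
Rearranging for μ₀: μ₀ = (μ_n·τ_n − τ_data·x̄)/τ₀ = (12.4560·0.599770 − 0.580046·12.9) / 0.019724 = -0.011858/0.019724 ≈ -0.6.

μ₀ = -0.6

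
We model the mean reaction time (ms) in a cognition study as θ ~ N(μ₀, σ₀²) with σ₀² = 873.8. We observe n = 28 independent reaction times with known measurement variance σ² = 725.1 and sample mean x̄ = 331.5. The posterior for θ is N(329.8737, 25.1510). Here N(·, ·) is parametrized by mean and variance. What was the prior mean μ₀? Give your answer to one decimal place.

μ₀ = 275.0

With known observation variance, the Normal–Normal posterior has precision τ_n = τ₀ + n/σ² and mean μ_n = (τ₀μ₀ + (n/σ²)x̄)/τ_n.
Here τ₀ = 1/873.8 = 0.001144 and τ_data = 28/725.1 = 0.038615, so τ_n = 0.039759.
Rearranging for μ₀: μ₀ = (μ_n·τ_n − τ_data·x̄)/τ₀ = (329.8737·0.039759 − 0.038615·331.5) / 0.001144 = 0.314576/0.001144 ≈ 275.0.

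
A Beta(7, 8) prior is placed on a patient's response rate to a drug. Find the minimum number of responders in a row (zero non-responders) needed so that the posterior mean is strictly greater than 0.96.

After k responders and 0 non-responders the posterior is Beta(7+k, 8), with mean (7+k)/(7+8+k).
Set (7+k)/(15+k) > 0.96 and solve: k > (0.96·15 − 7)/(1 − 0.96) = 185.000.
The smallest integer exceeding 185.000 is 186, and checking k=186: (193)/(201) = 0.9602 > 0.96.

k = 186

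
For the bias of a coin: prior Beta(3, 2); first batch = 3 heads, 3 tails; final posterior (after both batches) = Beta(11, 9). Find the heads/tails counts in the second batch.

5 heads and 4 tails

Sequential conjugate updates are equivalent to a single update on the pooled data, so total successes = posterior α − prior α and total failures = posterior β − prior β.
Total across both batches: 11−3=8 heads, 9−2=7 tails.
Subtract the first batch: 8−3=5 heads and 7−3=4 tails.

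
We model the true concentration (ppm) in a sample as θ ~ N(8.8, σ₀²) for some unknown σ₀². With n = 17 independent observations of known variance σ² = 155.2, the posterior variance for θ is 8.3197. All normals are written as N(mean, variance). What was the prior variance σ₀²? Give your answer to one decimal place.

Posterior precision equals prior precision plus data precision: 1/σ_n² = 1/σ₀² + n/σ².
So 1/σ₀² = 1/8.3197 − 17/155.2 = 0.120197 − 0.109536 = 0.010661.
Hence σ₀² = 1/0.010661 ≈ 93.8.

σ₀² = 93.8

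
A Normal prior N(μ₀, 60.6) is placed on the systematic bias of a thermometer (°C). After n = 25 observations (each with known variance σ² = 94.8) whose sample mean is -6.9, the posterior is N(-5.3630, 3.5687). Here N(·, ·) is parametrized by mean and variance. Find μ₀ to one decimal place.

With known observation variance, the Normal–Normal posterior has precision τ_n = τ₀ + n/σ² and mean μ_n = (τ₀μ₀ + (n/σ²)x̄)/τ_n.
Here τ₀ = 1/60.6 = 0.016502 and τ_data = 25/94.8 = 0.263713, so τ_n = 0.280215.
Rearranging for μ₀: μ₀ = (μ_n·τ_n − τ_data·x̄)/τ₀ = (-5.3630·0.280215 − 0.263713·-6.9) / 0.016502 = 0.316827/0.016502 ≈ 19.2.

μ₀ = 19.2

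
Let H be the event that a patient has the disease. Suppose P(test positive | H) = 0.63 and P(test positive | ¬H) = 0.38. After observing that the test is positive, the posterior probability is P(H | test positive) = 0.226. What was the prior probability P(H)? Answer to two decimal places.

P(H) = 0.15

Bayes' rule in odds form gives O(H|E) = O(H)·[P(E|H)/P(E|¬H)], hence O(H) = O(H|E)/LR.
Posterior odds = 0.226/(1−0.226) = 0.2920. LR = 0.63/0.38 = 1.6579.
Prior odds = 0.2920/1.6579 = 0.1761, so P(H) = 0.1761/(1+0.1761) ≈ 0.15.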